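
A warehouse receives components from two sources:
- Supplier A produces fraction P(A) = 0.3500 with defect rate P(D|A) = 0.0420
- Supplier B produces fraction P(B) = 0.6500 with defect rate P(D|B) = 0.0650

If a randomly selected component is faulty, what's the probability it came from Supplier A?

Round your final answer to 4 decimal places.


Let A = from Supplier A, D = faulty

Given:
- P(A) = 0.3500, P(B) = 0.6500
- P(D|A) = 0.0420, P(D|B) = 0.0650

Step 1: Find P(D)
P(D) = P(D|A)P(A) + P(D|B)P(B)
     = 0.0420 × 0.3500 + 0.0650 × 0.6500
     = 0.01470000 + 0.04225000
     = 0.05695000

Step 2: Apply Bayes' theorem
P(A|D) = P(D|A)P(A) / P(D)
       = 0.01470000 / 0.05695000
       = 0.2581


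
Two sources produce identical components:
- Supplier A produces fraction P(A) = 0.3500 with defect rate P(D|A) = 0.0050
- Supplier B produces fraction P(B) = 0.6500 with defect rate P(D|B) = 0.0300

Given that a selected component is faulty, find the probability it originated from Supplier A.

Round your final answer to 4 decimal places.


Let A = from Supplier A, D = faulty

Given:
- P(A) = 0.3500, P(B) = 0.6500
- P(D|A) = 0.0050, P(D|B) = 0.0300

Step 1: Find P(D)
P(D) = P(D|A)P(A) + P(D|B)P(B)
     = 0.0050 × 0.3500 + 0.0300 × 0.6500
     = 0.00175000 + 0.01950000
     = 0.02125000

Step 2: Apply Bayes' theorem
P(A|D) = P(D|A)P(A) / P(D)
       = 0.00175000 / 0.02125000
       = 0.0824


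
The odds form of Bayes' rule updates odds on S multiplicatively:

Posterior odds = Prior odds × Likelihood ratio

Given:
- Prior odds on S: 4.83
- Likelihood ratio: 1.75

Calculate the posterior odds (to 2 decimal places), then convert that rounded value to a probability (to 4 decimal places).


Step 1: Calculate posterior odds
Posterior odds = Prior odds × LR
               = 4.83 × 1.75
               = 8.45

Step 2: Convert to probability
P(S|E) = Posterior odds / (1 + Posterior odds)
       = 8.45 / (1 + 8.45)
       = 8.45 / 9.45
       = 0.8942

The evidence increased P(S) from 0.8285 to 0.8942.


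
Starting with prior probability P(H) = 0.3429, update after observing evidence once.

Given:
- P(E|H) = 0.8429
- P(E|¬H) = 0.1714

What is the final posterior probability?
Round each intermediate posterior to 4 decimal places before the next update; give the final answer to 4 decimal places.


Sequential Bayesian updating:

Initial prior: P(H) = 0.3429

Update 1:
  P(E) = 0.8429 × 0.3429 + 0.1714 × 0.6571 = 0.28903041 + 0.11262694 = 0.40165735
  P(H|E) = 0.28903041 / 0.40165735 = 0.7196

Final posterior: 0.7196


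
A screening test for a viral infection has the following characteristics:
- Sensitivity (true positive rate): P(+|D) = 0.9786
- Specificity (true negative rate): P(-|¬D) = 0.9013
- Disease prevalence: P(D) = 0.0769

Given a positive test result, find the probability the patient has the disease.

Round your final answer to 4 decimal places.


Let D = has disease, + = positive test

Given:
- P(D) = 0.0769 (prevalence)
- P(+|D) = 0.9786 (sensitivity)
- P(-|¬D) = 0.9013 (specificity)
- P(+|¬D) = 0.0987 (false positive rate = 1 - specificity)

Step 1: Find P(+)
P(+) = P(+|D)P(D) + P(+|¬D)P(¬D)
     = 0.9786 × 0.0769 + 0.0987 × 0.9231
     = 0.07525434 + 0.09110997
     = 0.16636431

Step 2: Apply Bayes' theorem for P(D|+)
P(D|+) = P(+|D)P(D) / P(+)
       = 0.07525434 / 0.16636431
       = 0.4523


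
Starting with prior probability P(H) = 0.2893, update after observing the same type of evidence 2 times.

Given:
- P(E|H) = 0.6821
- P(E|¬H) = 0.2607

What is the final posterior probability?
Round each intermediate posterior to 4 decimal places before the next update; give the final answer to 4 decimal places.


Sequential Bayesian updating:

Initial prior: P(H) = 0.2893

Update 1:
  P(E) = 0.6821 × 0.2893 + 0.2607 × 0.7107 = 0.19733153 + 0.18527949 = 0.38261102
  P(H|E) = 0.19733153 / 0.38261102 = 0.5157

Update 2:
  P(E) = 0.6821 × 0.5157 + 0.2607 × 0.4843 = 0.35175897 + 0.12625701 = 0.47801598
  P(H|E) = 0.35175897 / 0.47801598 = 0.7359

Final posterior: 0.7359


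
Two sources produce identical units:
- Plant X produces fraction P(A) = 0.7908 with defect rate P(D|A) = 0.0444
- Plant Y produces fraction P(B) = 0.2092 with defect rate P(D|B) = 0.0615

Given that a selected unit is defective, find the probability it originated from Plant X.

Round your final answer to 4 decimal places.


Let A = from Plant X, D = defective

Given:
- P(A) = 0.7908, P(B) = 0.2092
- P(D|A) = 0.0444, P(D|B) = 0.0615

Step 1: Find P(D)
P(D) = P(D|A)P(A) + P(D|B)P(B)
     = 0.0444 × 0.7908 + 0.0615 × 0.2092
     = 0.03511152 + 0.01286580
     = 0.04797732

Step 2: Apply Bayes' theorem
P(A|D) = P(D|A)P(A) / P(D)
       = 0.03511152 / 0.04797732
       = 0.7318


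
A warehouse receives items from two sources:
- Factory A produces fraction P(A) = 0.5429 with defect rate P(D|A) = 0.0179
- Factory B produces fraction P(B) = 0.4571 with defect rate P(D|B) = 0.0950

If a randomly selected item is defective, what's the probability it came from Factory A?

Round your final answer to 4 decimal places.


Let A = from Factory A, D = defective

Given:
- P(A) = 0.5429, P(B) = 0.4571
- P(D|A) = 0.0179, P(D|B) = 0.0950

Step 1: Find P(D)
P(D) = P(D|A)P(A) + P(D|B)P(B)
     = 0.0179 × 0.5429 + 0.0950 × 0.4571
     = 0.00971791 + 0.04342450
     = 0.05314241

Step 2: Apply Bayes' theorem
P(A|D) = P(D|A)P(A) / P(D)
       = 0.00971791 / 0.05314241
       = 0.1829


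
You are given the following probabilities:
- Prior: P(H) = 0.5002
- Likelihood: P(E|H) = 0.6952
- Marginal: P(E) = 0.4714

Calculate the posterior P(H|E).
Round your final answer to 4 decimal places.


Using Bayes' theorem:

P(H|E) = P(E|H) × P(H) / P(E)
       = 0.6952 × 0.5002 / 0.4714
       = 0.34773904 / 0.4714
       = 0.7377

The evidence strengthens our belief in H.
Prior: 0.5002 → Posterior: 0.7377


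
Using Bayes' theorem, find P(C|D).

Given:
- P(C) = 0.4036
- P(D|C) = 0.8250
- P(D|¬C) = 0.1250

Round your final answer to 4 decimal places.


Bayes' theorem: P(C|D) = P(D|C) × P(C) / P(D)

Step 1: Calculate P(D) using law of total probability
P(D) = P(D|C)P(C) + P(D|¬C)P(¬C)
     = 0.8250 × 0.4036 + 0.1250 × 0.5964
     = 0.33297000 + 0.07455000
     = 0.40752000

Step 2: Apply Bayes' theorem
P(C|D) = P(D|C) × P(C) / P(D)
       = 0.33297000 / 0.40752000
       = 0.8171


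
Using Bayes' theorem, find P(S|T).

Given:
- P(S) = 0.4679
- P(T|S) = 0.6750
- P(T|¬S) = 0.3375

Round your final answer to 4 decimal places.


Bayes' theorem: P(S|T) = P(T|S) × P(S) / P(T)

Step 1: Calculate P(T) using law of total probability
P(T) = P(T|S)P(S) + P(T|¬S)P(¬S)
     = 0.6750 × 0.4679 + 0.3375 × 0.5321
     = 0.31583250 + 0.17958375
     = 0.49541625

Step 2: Apply Bayes' theorem
P(S|T) = P(T|S) × P(S) / P(T)
       = 0.31583250 / 0.49541625
       = 0.6375


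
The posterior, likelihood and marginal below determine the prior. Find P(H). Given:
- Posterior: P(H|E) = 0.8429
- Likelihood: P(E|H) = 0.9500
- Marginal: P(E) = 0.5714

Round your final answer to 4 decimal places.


From Bayes' theorem: P(H|E) = P(E|H) × P(H) / P(E)

Rearranging for P(H):
P(H) = P(H|E) × P(E) / P(E|H)
     = 0.8429 × 0.5714 / 0.9500
     = 0.48163306 / 0.9500
     = 0.5070


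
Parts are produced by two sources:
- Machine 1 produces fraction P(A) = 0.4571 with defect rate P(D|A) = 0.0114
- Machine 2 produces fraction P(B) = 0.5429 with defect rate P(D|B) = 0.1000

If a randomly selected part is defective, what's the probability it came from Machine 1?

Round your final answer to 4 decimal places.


Let A = from Machine 1, D = defective

Given:
- P(A) = 0.4571, P(B) = 0.5429
- P(D|A) = 0.0114, P(D|B) = 0.1000

Step 1: Find P(D)
P(D) = P(D|A)P(A) + P(D|B)P(B)
     = 0.0114 × 0.4571 + 0.1000 × 0.5429
     = 0.00521094 + 0.05429000
     = 0.05950094

Step 2: Apply Bayes' theorem
P(A|D) = P(D|A)P(A) / P(D)
       = 0.00521094 / 0.05950094
       = 0.0876


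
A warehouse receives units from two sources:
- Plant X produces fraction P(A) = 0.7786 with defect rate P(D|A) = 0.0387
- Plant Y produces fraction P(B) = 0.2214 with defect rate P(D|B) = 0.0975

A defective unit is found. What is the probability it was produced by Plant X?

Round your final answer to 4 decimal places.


Let A = from Plant X, D = defective

Given:
- P(A) = 0.7786, P(B) = 0.2214
- P(D|A) = 0.0387, P(D|B) = 0.0975

Step 1: Find P(D)
P(D) = P(D|A)P(A) + P(D|B)P(B)
     = 0.0387 × 0.7786 + 0.0975 × 0.2214
     = 0.03013182 + 0.02158650
     = 0.05171832

Step 2: Apply Bayes' theorem
P(A|D) = P(D|A)P(A) / P(D)
       = 0.03013182 / 0.05171832
       = 0.5826


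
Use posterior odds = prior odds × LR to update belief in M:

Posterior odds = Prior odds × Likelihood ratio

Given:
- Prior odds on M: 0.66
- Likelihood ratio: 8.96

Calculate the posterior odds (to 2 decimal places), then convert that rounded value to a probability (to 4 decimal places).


Step 1: Calculate posterior odds
Posterior odds = Prior odds × LR
               = 0.66 × 8.96
               = 5.91

Step 2: Convert to probability
P(M|E) = Posterior odds / (1 + Posterior odds)
       = 5.91 / (1 + 5.91)
       = 5.91 / 6.91
       = 0.8553

The evidence increased P(M) from 0.3976 to 0.8553.


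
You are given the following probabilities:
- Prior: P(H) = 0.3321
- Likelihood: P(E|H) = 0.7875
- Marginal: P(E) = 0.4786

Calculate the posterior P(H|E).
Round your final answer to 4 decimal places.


Using Bayes' theorem:

P(H|E) = P(E|H) × P(H) / P(E)
       = 0.7875 × 0.3321 / 0.4786
       = 0.26152875 / 0.4786
       = 0.5464

The evidence strengthens our belief in H.
Prior: 0.3321 → Posterior: 0.5464


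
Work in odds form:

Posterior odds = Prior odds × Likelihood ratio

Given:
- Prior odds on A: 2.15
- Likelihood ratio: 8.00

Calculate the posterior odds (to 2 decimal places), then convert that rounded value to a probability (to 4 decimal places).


Step 1: Calculate posterior odds
Posterior odds = Prior odds × LR
               = 2.15 × 8.00
               = 17.20

Step 2: Convert to probability
P(A|E) = Posterior odds / (1 + Posterior odds)
       = 17.20 / (1 + 17.20)
       = 17.20 / 18.20
       = 0.9451

The evidence increased P(A) from 0.6825 to 0.9451.


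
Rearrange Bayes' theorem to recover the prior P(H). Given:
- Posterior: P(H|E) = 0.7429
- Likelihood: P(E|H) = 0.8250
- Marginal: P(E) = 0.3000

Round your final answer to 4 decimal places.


From Bayes' theorem: P(H|E) = P(E|H) × P(H) / P(E)

Rearranging for P(H):
P(H) = P(H|E) × P(E) / P(E|H)
     = 0.7429 × 0.3000 / 0.8250
     = 0.22287000 / 0.8250
     = 0.2701


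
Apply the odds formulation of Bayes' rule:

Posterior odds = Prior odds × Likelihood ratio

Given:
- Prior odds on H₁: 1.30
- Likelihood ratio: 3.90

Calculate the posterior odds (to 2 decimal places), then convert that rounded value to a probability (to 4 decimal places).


Step 1: Calculate posterior odds
Posterior odds = Prior odds × LR
               = 1.30 × 3.90
               = 5.07

Step 2: Convert to probability
P(H₁|E) = Posterior odds / (1 + Posterior odds)
       = 5.07 / (1 + 5.07)
       = 5.07 / 6.07
       = 0.8353

The evidence increased P(H₁) from 0.5652 to 0.8353.


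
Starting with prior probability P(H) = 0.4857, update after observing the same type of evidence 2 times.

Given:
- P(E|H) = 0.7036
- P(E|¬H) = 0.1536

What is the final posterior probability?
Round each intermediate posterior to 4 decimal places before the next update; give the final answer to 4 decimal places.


Sequential Bayesian updating:

Initial prior: P(H) = 0.4857

Update 1:
  P(E) = 0.7036 × 0.4857 + 0.1536 × 0.5143 = 0.34173852 + 0.07899648 = 0.42073500
  P(H|E) = 0.34173852 / 0.42073500 = 0.8122

Update 2:
  P(E) = 0.7036 × 0.8122 + 0.1536 × 0.1878 = 0.57146392 + 0.02884608 = 0.60031000
  P(H|E) = 0.57146392 / 0.60031000 = 0.9519

Final posterior: 0.9519


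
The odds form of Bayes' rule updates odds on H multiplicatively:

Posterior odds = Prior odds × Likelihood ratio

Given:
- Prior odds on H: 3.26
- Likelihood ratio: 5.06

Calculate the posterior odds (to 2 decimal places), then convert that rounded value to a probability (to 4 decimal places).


Step 1: Calculate posterior odds
Posterior odds = Prior odds × LR
               = 3.26 × 5.06
               = 16.50

Step 2: Convert to probability
P(H|E) = Posterior odds / (1 + Posterior odds)
       = 16.50 / (1 + 16.50)
       = 16.50 / 17.50
       = 0.9429

The evidence increased P(H) from 0.7653 to 0.9429.


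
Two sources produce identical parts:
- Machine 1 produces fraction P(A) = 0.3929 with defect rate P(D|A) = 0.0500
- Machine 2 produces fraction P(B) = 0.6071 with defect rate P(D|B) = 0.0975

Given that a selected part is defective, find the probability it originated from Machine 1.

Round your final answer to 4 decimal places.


Let A = from Machine 1, D = defective

Given:
- P(A) = 0.3929, P(B) = 0.6071
- P(D|A) = 0.0500, P(D|B) = 0.0975

Step 1: Find P(D)
P(D) = P(D|A)P(A) + P(D|B)P(B)
     = 0.0500 × 0.3929 + 0.0975 × 0.6071
     = 0.01964500 + 0.05919225
     = 0.07883725

Step 2: Apply Bayes' theorem
P(A|D) = P(D|A)P(A) / P(D)
       = 0.01964500 / 0.07883725
       = 0.2492


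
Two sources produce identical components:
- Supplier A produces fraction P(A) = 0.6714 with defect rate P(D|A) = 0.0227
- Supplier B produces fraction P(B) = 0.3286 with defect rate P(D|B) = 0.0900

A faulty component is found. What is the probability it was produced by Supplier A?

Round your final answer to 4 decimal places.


Let A = from Supplier A, D = faulty

Given:
- P(A) = 0.6714, P(B) = 0.3286
- P(D|A) = 0.0227, P(D|B) = 0.0900

Step 1: Find P(D)
P(D) = P(D|A)P(A) + P(D|B)P(B)
     = 0.0227 × 0.6714 + 0.0900 × 0.3286
     = 0.01524078 + 0.02957400
     = 0.04481478

Step 2: Apply Bayes' theorem
P(A|D) = P(D|A)P(A) / P(D)
       = 0.01524078 / 0.04481478
       = 0.3401


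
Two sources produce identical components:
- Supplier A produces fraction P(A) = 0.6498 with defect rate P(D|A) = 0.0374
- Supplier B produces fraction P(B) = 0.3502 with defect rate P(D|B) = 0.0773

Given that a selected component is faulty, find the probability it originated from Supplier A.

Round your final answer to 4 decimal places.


Let A = from Supplier A, D = faulty

Given:
- P(A) = 0.6498, P(B) = 0.3502
- P(D|A) = 0.0374, P(D|B) = 0.0773

Step 1: Find P(D)
P(D) = P(D|A)P(A) + P(D|B)P(B)
     = 0.0374 × 0.6498 + 0.0773 × 0.3502
     = 0.02430252 + 0.02707046
     = 0.05137298

Step 2: Apply Bayes' theorem
P(A|D) = P(D|A)P(A) / P(D)
       = 0.02430252 / 0.05137298
       = 0.4731


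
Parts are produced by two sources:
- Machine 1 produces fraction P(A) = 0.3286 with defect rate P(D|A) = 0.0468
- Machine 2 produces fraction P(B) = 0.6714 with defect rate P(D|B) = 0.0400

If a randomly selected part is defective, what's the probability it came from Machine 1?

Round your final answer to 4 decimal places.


Let A = from Machine 1, D = defective

Given:
- P(A) = 0.3286, P(B) = 0.6714
- P(D|A) = 0.0468, P(D|B) = 0.0400

Step 1: Find P(D)
P(D) = P(D|A)P(A) + P(D|B)P(B)
     = 0.0468 × 0.3286 + 0.0400 × 0.6714
     = 0.01537848 + 0.02685600
     = 0.04223448

Step 2: Apply Bayes' theorem
P(A|D) = P(D|A)P(A) / P(D)
       = 0.01537848 / 0.04223448
       = 0.3641


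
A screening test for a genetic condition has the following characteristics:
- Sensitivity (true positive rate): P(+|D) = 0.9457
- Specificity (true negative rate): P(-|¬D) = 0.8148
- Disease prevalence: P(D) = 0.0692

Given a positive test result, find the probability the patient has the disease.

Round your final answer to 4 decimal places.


Let D = has disease, + = positive test

Given:
- P(D) = 0.0692 (prevalence)
- P(+|D) = 0.9457 (sensitivity)
- P(-|¬D) = 0.8148 (specificity)
- P(+|¬D) = 0.1852 (false positive rate = 1 - specificity)

Step 1: Find P(+)
P(+) = P(+|D)P(D) + P(+|¬D)P(¬D)
     = 0.9457 × 0.0692 + 0.1852 × 0.9308
     = 0.06544244 + 0.17238416
     = 0.23782660

Step 2: Apply Bayes' theorem for P(D|+)
P(D|+) = P(+|D)P(D) / P(+)
       = 0.06544244 / 0.23782660
       = 0.2752


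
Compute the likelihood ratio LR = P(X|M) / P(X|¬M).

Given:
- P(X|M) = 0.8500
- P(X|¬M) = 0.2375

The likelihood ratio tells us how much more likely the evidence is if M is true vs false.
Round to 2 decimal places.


Likelihood Ratio (LR) = P(X|M) / P(X|¬M)

LR = 0.8500 / 0.2375
   = 3.58

The evidence is 3.58 times more likely if M is true than if M is false.
Since LR > 1, the evidence supports M over ¬M.


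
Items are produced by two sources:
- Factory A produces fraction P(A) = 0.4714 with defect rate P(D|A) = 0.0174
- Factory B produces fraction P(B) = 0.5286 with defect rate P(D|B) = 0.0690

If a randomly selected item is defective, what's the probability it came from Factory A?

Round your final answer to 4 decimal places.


Let A = from Factory A, D = defective

Given:
- P(A) = 0.4714, P(B) = 0.5286
- P(D|A) = 0.0174, P(D|B) = 0.0690

Step 1: Find P(D)
P(D) = P(D|A)P(A) + P(D|B)P(B)
     = 0.0174 × 0.4714 + 0.0690 × 0.5286
     = 0.00820236 + 0.03647340
     = 0.04467576

Step 2: Apply Bayes' theorem
P(A|D) = P(D|A)P(A) / P(D)
       = 0.00820236 / 0.04467576
       = 0.1836


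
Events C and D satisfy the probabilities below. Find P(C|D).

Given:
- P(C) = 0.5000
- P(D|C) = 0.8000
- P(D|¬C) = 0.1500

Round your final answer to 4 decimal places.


Bayes' theorem: P(C|D) = P(D|C) × P(C) / P(D)

Step 1: Calculate P(D) using law of total probability
P(D) = P(D|C)P(C) + P(D|¬C)P(¬C)
     = 0.8000 × 0.5000 + 0.1500 × 0.5000
     = 0.40000000 + 0.07500000
     = 0.47500000

Step 2: Apply Bayes' theorem
P(C|D) = P(D|C) × P(C) / P(D)
       = 0.40000000 / 0.47500000
       = 0.8421


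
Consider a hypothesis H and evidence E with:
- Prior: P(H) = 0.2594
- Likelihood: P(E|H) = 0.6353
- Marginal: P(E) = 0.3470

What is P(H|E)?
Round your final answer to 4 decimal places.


Using Bayes' theorem:

P(H|E) = P(E|H) × P(H) / P(E)
       = 0.6353 × 0.2594 / 0.3470
       = 0.16479682 / 0.3470
       = 0.4749

The evidence strengthens our belief in H.
Prior: 0.2594 → Posterior: 0.4749


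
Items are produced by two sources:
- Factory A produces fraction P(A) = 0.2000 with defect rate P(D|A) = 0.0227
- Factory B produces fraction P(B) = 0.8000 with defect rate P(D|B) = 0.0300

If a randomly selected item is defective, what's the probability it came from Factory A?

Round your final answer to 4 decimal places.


Let A = from Factory A, D = defective

Given:
- P(A) = 0.2000, P(B) = 0.8000
- P(D|A) = 0.0227, P(D|B) = 0.0300

Step 1: Find P(D)
P(D) = P(D|A)P(A) + P(D|B)P(B)
     = 0.0227 × 0.2000 + 0.0300 × 0.8000
     = 0.00454000 + 0.02400000
     = 0.02854000

Step 2: Apply Bayes' theorem
P(A|D) = P(D|A)P(A) / P(D)
       = 0.00454000 / 0.02854000
       = 0.1591


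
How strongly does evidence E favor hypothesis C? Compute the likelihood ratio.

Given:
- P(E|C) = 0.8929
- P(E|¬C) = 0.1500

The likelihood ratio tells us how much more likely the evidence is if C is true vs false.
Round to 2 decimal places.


Likelihood Ratio (LR) = P(E|C) / P(E|¬C)

LR = 0.8929 / 0.1500
   = 5.95

The evidence is 5.95 times more likely if C is true than if C is false.
Since LR > 1, the evidence supports C over ¬C.


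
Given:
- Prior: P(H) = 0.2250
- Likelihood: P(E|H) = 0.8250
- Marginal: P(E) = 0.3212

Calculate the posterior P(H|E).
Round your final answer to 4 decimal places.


Using Bayes' theorem:

P(H|E) = P(E|H) × P(H) / P(E)
       = 0.8250 × 0.2250 / 0.3212
       = 0.18562500 / 0.3212
       = 0.5779

The evidence strengthens our belief in H.
Prior: 0.2250 → Posterior: 0.5779


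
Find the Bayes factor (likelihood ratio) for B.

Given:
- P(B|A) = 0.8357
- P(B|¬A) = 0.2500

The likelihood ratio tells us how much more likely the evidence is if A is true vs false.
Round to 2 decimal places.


Likelihood Ratio (LR) = P(B|A) / P(B|¬A)

LR = 0.8357 / 0.2500
   = 3.34

The evidence is 3.34 times more likely if A is true than if A is false.
Because LR exceeds 1, B is evidence for A.


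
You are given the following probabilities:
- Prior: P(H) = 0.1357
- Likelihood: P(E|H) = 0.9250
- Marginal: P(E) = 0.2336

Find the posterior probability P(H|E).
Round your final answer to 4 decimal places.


Using Bayes' theorem:

P(H|E) = P(E|H) × P(H) / P(E)
       = 0.9250 × 0.1357 / 0.2336
       = 0.12552250 / 0.2336
       = 0.5373

The evidence strengthens our belief in H.
Prior: 0.1357 → Posterior: 0.5373


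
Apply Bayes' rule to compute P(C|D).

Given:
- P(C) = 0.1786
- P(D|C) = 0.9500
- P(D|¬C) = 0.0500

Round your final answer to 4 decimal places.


Bayes' theorem: P(C|D) = P(D|C) × P(C) / P(D)

Step 1: Calculate P(D) using law of total probability
P(D) = P(D|C)P(C) + P(D|¬C)P(¬C)
     = 0.9500 × 0.1786 + 0.0500 × 0.8214
     = 0.16967000 + 0.04107000
     = 0.21074000

Step 2: Apply Bayes' theorem
P(C|D) = P(D|C) × P(C) / P(D)
       = 0.16967000 / 0.21074000
       = 0.8051


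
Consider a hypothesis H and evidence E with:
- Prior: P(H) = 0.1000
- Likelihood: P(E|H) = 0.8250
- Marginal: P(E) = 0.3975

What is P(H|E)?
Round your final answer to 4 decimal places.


Using Bayes' theorem:

P(H|E) = P(E|H) × P(H) / P(E)
       = 0.8250 × 0.1000 / 0.3975
       = 0.08250000 / 0.3975
       = 0.2075

The evidence strengthens our belief in H.
Prior: 0.1000 → Posterior: 0.2075


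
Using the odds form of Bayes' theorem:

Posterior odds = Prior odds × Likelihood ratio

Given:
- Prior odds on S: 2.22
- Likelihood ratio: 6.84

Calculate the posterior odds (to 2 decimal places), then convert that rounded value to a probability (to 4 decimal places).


Step 1: Calculate posterior odds
Posterior odds = Prior odds × LR
               = 2.22 × 6.84
               = 15.18

Step 2: Convert to probability
P(S|E) = Posterior odds / (1 + Posterior odds)
       = 15.18 / (1 + 15.18)
       = 15.18 / 16.18
       = 0.9382

The evidence increased P(S) from 0.6894 to 0.9382.


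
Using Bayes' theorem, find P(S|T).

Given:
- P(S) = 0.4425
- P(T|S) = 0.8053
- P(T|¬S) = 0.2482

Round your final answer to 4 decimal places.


Bayes' theorem: P(S|T) = P(T|S) × P(S) / P(T)

Step 1: Calculate P(T) using law of total probability
P(T) = P(T|S)P(S) + P(T|¬S)P(¬S)
     = 0.8053 × 0.4425 + 0.2482 × 0.5575
     = 0.35634525 + 0.13837150
     = 0.49471675

Step 2: Apply Bayes' theorem
P(S|T) = P(T|S) × P(S) / P(T)
       = 0.35634525 / 0.49471675
       = 0.7203


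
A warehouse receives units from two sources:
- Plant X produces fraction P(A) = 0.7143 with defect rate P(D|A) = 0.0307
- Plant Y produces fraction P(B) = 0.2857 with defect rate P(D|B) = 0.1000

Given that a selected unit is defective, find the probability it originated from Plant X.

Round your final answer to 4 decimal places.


Let A = from Plant X, D = defective

Given:
- P(A) = 0.7143, P(B) = 0.2857
- P(D|A) = 0.0307, P(D|B) = 0.1000

Step 1: Find P(D)
P(D) = P(D|A)P(A) + P(D|B)P(B)
     = 0.0307 × 0.7143 + 0.1000 × 0.2857
     = 0.02192901 + 0.02857000
     = 0.05049901

Step 2: Apply Bayes' theorem
P(A|D) = P(D|A)P(A) / P(D)
       = 0.02192901 / 0.05049901
       = 0.4342


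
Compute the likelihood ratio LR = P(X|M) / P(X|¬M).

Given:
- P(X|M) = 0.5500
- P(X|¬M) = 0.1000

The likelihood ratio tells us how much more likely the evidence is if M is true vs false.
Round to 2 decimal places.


Likelihood Ratio (LR) = P(X|M) / P(X|¬M)

LR = 0.5500 / 0.1000
   = 5.50

The evidence is 5.50 times more likely if M is true than if M is false.
Since LR > 1, the evidence supports M over ¬M.


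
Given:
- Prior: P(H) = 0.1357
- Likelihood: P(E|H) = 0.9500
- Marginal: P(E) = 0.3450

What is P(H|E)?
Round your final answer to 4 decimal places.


Using Bayes' theorem:

P(H|E) = P(E|H) × P(H) / P(E)
       = 0.9500 × 0.1357 / 0.3450
       = 0.12891500 / 0.3450
       = 0.3737

The evidence strengthens our belief in H.
Prior: 0.1357 → Posterior: 0.3737


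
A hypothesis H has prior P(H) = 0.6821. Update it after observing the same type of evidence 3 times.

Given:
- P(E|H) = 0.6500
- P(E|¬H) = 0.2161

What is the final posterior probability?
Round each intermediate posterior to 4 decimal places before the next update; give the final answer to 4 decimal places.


Sequential Bayesian updating:

Initial prior: P(H) = 0.6821

Update 1:
  P(E) = 0.6500 × 0.6821 + 0.2161 × 0.3179 = 0.44336500 + 0.06869819 = 0.51206319
  P(H|E) = 0.44336500 / 0.51206319 = 0.8658

Update 2:
  P(E) = 0.6500 × 0.8658 + 0.2161 × 0.1342 = 0.56277000 + 0.02900062 = 0.59177062
  P(H|E) = 0.56277000 / 0.59177062 = 0.9510

Update 3:
  P(E) = 0.6500 × 0.9510 + 0.2161 × 0.0490 = 0.61815000 + 0.01058890 = 0.62873890
  P(H|E) = 0.61815000 / 0.62873890 = 0.9832

Final posterior: 0.9832


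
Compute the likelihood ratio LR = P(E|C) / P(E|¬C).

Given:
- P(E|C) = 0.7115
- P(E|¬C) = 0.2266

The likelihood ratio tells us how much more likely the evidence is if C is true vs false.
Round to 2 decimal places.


Likelihood Ratio (LR) = P(E|C) / P(E|¬C)

LR = 0.7115 / 0.2266
   = 3.14

The evidence is 3.14 times more likely if C is true than if C is false.
Because LR exceeds 1, E is evidence for C.


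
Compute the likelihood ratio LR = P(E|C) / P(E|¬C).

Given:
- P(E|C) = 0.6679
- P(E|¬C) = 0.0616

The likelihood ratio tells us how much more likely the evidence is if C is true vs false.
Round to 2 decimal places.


Likelihood Ratio (LR) = P(E|C) / P(E|¬C)

LR = 0.6679 / 0.0616
   = 10.84

The evidence is 10.84 times more likely if C is true than if C is false.
Because LR exceeds 1, E is evidence for C.


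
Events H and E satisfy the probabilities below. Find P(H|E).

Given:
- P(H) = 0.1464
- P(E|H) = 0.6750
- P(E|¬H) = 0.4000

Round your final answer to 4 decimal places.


Bayes' theorem: P(H|E) = P(E|H) × P(H) / P(E)

Step 1: Calculate P(E) using law of total probability
P(E) = P(E|H)P(H) + P(E|¬H)P(¬H)
     = 0.6750 × 0.1464 + 0.4000 × 0.8536
     = 0.09882000 + 0.34144000
     = 0.44026000

Step 2: Apply Bayes' theorem
P(H|E) = P(E|H) × P(H) / P(E)
       = 0.09882000 / 0.44026000
       = 0.2245


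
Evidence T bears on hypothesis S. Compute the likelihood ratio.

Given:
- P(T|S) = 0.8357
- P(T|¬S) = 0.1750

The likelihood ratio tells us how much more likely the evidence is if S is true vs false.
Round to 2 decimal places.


Likelihood Ratio (LR) = P(T|S) / P(T|¬S)

LR = 0.8357 / 0.1750
   = 4.78

The evidence is 4.78 times more likely if S is true than if S is false.
Because LR exceeds 1, T is evidence for S.


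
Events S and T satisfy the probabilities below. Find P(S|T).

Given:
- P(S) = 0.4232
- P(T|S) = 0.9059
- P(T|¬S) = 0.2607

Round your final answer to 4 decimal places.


Bayes' theorem: P(S|T) = P(T|S) × P(S) / P(T)

Step 1: Calculate P(T) using law of total probability
P(T) = P(T|S)P(S) + P(T|¬S)P(¬S)
     = 0.9059 × 0.4232 + 0.2607 × 0.5768
     = 0.38337688 + 0.15037176
     = 0.53374864

Step 2: Apply Bayes' theorem
P(S|T) = P(T|S) × P(S) / P(T)
       = 0.38337688 / 0.53374864
       = 0.7183


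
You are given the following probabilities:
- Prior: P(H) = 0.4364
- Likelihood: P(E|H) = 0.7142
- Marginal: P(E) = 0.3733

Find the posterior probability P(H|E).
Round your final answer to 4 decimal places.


Using Bayes' theorem:

P(H|E) = P(E|H) × P(H) / P(E)
       = 0.7142 × 0.4364 / 0.3733
       = 0.31167688 / 0.3733
       = 0.8349

The evidence strengthens our belief in H.
Prior: 0.4364 → Posterior: 0.8349


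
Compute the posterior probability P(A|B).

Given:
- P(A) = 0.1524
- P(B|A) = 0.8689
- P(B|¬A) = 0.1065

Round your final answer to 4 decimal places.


Bayes' theorem: P(A|B) = P(B|A) × P(A) / P(B)

Step 1: Calculate P(B) using law of total probability
P(B) = P(B|A)P(A) + P(B|¬A)P(¬A)
     = 0.8689 × 0.1524 + 0.1065 × 0.8476
     = 0.13242036 + 0.09026940
     = 0.22268976

Step 2: Apply Bayes' theorem
P(A|B) = P(B|A) × P(A) / P(B)
       = 0.13242036 / 0.22268976
       = 0.5946


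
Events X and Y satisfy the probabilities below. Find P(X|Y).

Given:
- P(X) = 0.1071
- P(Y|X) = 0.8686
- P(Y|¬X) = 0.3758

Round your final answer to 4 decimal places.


Bayes' theorem: P(X|Y) = P(Y|X) × P(X) / P(Y)

Step 1: Calculate P(Y) using law of total probability
P(Y) = P(Y|X)P(X) + P(Y|¬X)P(¬X)
     = 0.8686 × 0.1071 + 0.3758 × 0.8929
     = 0.09302706 + 0.33555182
     = 0.42857888

Step 2: Apply Bayes' theorem
P(X|Y) = P(Y|X) × P(X) / P(Y)
       = 0.09302706 / 0.42857888
       = 0.2171


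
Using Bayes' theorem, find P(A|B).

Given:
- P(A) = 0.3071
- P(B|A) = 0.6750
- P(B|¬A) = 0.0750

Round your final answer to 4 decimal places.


Bayes' theorem: P(A|B) = P(B|A) × P(A) / P(B)

Step 1: Calculate P(B) using law of total probability
P(B) = P(B|A)P(A) + P(B|¬A)P(¬A)
     = 0.6750 × 0.3071 + 0.0750 × 0.6929
     = 0.20729250 + 0.05196750
     = 0.25926000

Step 2: Apply Bayes' theorem
P(A|B) = P(B|A) × P(A) / P(B)
       = 0.20729250 / 0.25926000
       = 0.7996


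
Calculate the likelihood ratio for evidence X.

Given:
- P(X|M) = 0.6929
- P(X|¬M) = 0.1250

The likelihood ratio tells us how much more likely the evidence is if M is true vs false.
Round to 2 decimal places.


Likelihood Ratio (LR) = P(X|M) / P(X|¬M)

LR = 0.6929 / 0.1250
   = 5.54

The evidence is 5.54 times more likely if M is true than if M is false.
Since LR > 1, the evidence supports M over ¬M.


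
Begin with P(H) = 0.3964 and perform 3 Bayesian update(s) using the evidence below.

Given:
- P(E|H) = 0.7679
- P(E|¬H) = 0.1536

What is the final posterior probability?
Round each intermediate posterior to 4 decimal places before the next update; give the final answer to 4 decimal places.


Sequential Bayesian updating:

Initial prior: P(H) = 0.3964

Update 1:
  P(E) = 0.7679 × 0.3964 + 0.1536 × 0.6036 = 0.30439556 + 0.09271296 = 0.39710852
  P(H|E) = 0.30439556 / 0.39710852 = 0.7665

Update 2:
  P(E) = 0.7679 × 0.7665 + 0.1536 × 0.2335 = 0.58859535 + 0.03586560 = 0.62446095
  P(H|E) = 0.58859535 / 0.62446095 = 0.9426

Update 3:
  P(E) = 0.7679 × 0.9426 + 0.1536 × 0.0574 = 0.72382254 + 0.00881664 = 0.73263918
  P(H|E) = 0.72382254 / 0.73263918 = 0.9880

Final posterior: 0.9880


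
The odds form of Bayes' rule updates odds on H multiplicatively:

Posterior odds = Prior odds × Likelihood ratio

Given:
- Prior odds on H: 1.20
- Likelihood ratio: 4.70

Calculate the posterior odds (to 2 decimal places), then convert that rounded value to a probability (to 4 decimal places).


Step 1: Calculate posterior odds
Posterior odds = Prior odds × LR
               = 1.20 × 4.70
               = 5.64

Step 2: Convert to probability
P(H|E) = Posterior odds / (1 + Posterior odds)
       = 5.64 / (1 + 5.64)
       = 5.64 / 6.64
       = 0.8494

The evidence increased P(H) from 0.5455 to 0.8494.


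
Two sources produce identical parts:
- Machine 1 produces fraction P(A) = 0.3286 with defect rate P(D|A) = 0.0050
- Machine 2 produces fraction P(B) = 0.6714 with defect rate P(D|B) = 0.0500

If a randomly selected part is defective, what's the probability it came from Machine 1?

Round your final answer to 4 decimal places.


Let A = from Machine 1, D = defective

Given:
- P(A) = 0.3286, P(B) = 0.6714
- P(D|A) = 0.0050, P(D|B) = 0.0500

Step 1: Find P(D)
P(D) = P(D|A)P(A) + P(D|B)P(B)
     = 0.0050 × 0.3286 + 0.0500 × 0.6714
     = 0.00164300 + 0.03357000
     = 0.03521300

Step 2: Apply Bayes' theorem
P(A|D) = P(D|A)P(A) / P(D)
       = 0.00164300 / 0.03521300
       = 0.0467


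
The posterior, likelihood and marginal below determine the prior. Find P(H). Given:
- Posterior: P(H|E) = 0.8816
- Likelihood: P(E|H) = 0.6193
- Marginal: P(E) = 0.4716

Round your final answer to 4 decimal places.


From Bayes' theorem: P(H|E) = P(E|H) × P(H) / P(E)

Rearranging for P(H):
P(H) = P(H|E) × P(E) / P(E|H)
     = 0.8816 × 0.4716 / 0.6193
     = 0.41576256 / 0.6193
     = 0.6713


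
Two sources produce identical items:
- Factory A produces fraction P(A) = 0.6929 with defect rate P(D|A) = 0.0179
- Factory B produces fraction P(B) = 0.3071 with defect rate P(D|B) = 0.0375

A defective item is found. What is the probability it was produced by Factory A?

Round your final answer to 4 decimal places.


Let A = from Factory A, D = defective

Given:
- P(A) = 0.6929, P(B) = 0.3071
- P(D|A) = 0.0179, P(D|B) = 0.0375

Step 1: Find P(D)
P(D) = P(D|A)P(A) + P(D|B)P(B)
     = 0.0179 × 0.6929 + 0.0375 × 0.3071
     = 0.01240291 + 0.01151625
     = 0.02391916

Step 2: Apply Bayes' theorem
P(A|D) = P(D|A)P(A) / P(D)
       = 0.01240291 / 0.02391916
       = 0.5185


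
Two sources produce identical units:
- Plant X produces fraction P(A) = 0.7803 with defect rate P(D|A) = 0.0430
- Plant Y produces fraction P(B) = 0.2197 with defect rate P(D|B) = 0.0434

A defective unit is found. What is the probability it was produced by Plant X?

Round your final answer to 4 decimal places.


Let A = from Plant X, D = defective

Given:
- P(A) = 0.7803, P(B) = 0.2197
- P(D|A) = 0.0430, P(D|B) = 0.0434

Step 1: Find P(D)
P(D) = P(D|A)P(A) + P(D|B)P(B)
     = 0.0430 × 0.7803 + 0.0434 × 0.2197
     = 0.03355290 + 0.00953498
     = 0.04308788

Step 2: Apply Bayes' theorem
P(A|D) = P(D|A)P(A) / P(D)
       = 0.03355290 / 0.04308788
       = 0.7787


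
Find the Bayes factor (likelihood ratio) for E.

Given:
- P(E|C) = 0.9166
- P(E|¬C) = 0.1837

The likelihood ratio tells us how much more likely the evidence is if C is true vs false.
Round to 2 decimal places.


Likelihood Ratio (LR) = P(E|C) / P(E|¬C)

LR = 0.9166 / 0.1837
   = 4.99

The evidence is 4.99 times more likely if C is true than if C is false.
Because LR exceeds 1, E is evidence for C.


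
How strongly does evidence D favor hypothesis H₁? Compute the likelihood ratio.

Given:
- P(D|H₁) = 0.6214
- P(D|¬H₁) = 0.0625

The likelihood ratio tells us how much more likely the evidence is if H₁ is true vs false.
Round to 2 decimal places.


Likelihood Ratio (LR) = P(D|H₁) / P(D|¬H₁)

LR = 0.6214 / 0.0625
   = 9.94

The evidence is 9.94 times more likely if H₁ is true than if H₁ is false.
LR > 1, so observing D raises the odds in favor of H₁.


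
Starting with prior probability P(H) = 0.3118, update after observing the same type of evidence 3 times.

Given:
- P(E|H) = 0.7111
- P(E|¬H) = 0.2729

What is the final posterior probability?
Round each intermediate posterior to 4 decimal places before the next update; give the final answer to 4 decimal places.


Sequential Bayesian updating:

Initial prior: P(H) = 0.3118

Update 1:
  P(E) = 0.7111 × 0.3118 + 0.2729 × 0.6882 = 0.22172098 + 0.18780978 = 0.40953076
  P(H|E) = 0.22172098 / 0.40953076 = 0.5414

Update 2:
  P(E) = 0.7111 × 0.5414 + 0.2729 × 0.4586 = 0.38498954 + 0.12515194 = 0.51014148
  P(H|E) = 0.38498954 / 0.51014148 = 0.7547

Update 3:
  P(E) = 0.7111 × 0.7547 + 0.2729 × 0.2453 = 0.53666717 + 0.06694237 = 0.60360954
  P(H|E) = 0.53666717 / 0.60360954 = 0.8891

Final posterior: 0.8891


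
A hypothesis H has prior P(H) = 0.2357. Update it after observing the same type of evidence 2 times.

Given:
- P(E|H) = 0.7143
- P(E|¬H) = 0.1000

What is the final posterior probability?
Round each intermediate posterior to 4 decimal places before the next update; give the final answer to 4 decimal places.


Sequential Bayesian updating:

Initial prior: P(H) = 0.2357

Update 1:
  P(E) = 0.7143 × 0.2357 + 0.1000 × 0.7643 = 0.16836051 + 0.07643000 = 0.24479051
  P(H|E) = 0.16836051 / 0.24479051 = 0.6878

Update 2:
  P(E) = 0.7143 × 0.6878 + 0.1000 × 0.3122 = 0.49129554 + 0.03122000 = 0.52251554
  P(H|E) = 0.49129554 / 0.52251554 = 0.9403

Final posterior: 0.9403


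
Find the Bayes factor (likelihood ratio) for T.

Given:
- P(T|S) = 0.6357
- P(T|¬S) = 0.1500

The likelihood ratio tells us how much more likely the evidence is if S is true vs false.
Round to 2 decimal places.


Likelihood Ratio (LR) = P(T|S) / P(T|¬S)

LR = 0.6357 / 0.1500
   = 4.24

The evidence is 4.24 times more likely if S is true than if S is false.
Because LR exceeds 1, T is evidence for S.


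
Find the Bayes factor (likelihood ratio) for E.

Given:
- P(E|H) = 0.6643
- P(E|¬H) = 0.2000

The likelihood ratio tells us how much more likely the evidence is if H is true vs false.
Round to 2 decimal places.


Likelihood Ratio (LR) = P(E|H) / P(E|¬H)

LR = 0.6643 / 0.2000
   = 3.32

The evidence is 3.32 times more likely if H is true than if H is false.
Because LR exceeds 1, E is evidence for H.


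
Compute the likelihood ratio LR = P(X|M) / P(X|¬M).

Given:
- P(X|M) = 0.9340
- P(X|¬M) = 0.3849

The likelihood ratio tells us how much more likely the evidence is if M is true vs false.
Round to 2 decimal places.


Likelihood Ratio (LR) = P(X|M) / P(X|¬M)

LR = 0.9340 / 0.3849
   = 2.43

The evidence is 2.43 times more likely if M is true than if M is false.
LR > 1, so observing X raises the odds in favor of M.


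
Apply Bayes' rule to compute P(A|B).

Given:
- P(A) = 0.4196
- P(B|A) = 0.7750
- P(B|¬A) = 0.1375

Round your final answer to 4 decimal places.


Bayes' theorem: P(A|B) = P(B|A) × P(A) / P(B)

Step 1: Calculate P(B) using law of total probability
P(B) = P(B|A)P(A) + P(B|¬A)P(¬A)
     = 0.7750 × 0.4196 + 0.1375 × 0.5804
     = 0.32519000 + 0.07980500
     = 0.40499500

Step 2: Apply Bayes' theorem
P(A|B) = P(B|A) × P(A) / P(B)
       = 0.32519000 / 0.40499500
       = 0.8029


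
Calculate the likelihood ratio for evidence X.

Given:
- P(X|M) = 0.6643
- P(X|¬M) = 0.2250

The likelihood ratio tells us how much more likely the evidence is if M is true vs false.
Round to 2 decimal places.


Likelihood Ratio (LR) = P(X|M) / P(X|¬M)

LR = 0.6643 / 0.2250
   = 2.95

The evidence is 2.95 times more likely if M is true than if M is false.
Since LR > 1, the evidence supports M over ¬M.


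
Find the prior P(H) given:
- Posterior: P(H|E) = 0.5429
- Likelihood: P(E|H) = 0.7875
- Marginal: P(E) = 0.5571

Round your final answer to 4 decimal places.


From Bayes' theorem: P(H|E) = P(E|H) × P(H) / P(E)

Rearranging for P(H):
P(H) = P(H|E) × P(E) / P(E|H)
     = 0.5429 × 0.5571 / 0.7875
     = 0.30244959 / 0.7875
     = 0.3841


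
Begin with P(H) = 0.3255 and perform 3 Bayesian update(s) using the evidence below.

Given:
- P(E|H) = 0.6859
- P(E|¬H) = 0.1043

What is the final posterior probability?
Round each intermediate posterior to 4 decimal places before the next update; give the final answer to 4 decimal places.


Sequential Bayesian updating:

Initial prior: P(H) = 0.3255

Update 1:
  P(E) = 0.6859 × 0.3255 + 0.1043 × 0.6745 = 0.22326045 + 0.07035035 = 0.29361080
  P(H|E) = 0.22326045 / 0.29361080 = 0.7604

Update 2:
  P(E) = 0.6859 × 0.7604 + 0.1043 × 0.2396 = 0.52155836 + 0.02499028 = 0.54654864
  P(H|E) = 0.52155836 / 0.54654864 = 0.9543

Update 3:
  P(E) = 0.6859 × 0.9543 + 0.1043 × 0.0457 = 0.65455437 + 0.00476651 = 0.65932088
  P(H|E) = 0.65455437 / 0.65932088 = 0.9928

Final posterior: 0.9928


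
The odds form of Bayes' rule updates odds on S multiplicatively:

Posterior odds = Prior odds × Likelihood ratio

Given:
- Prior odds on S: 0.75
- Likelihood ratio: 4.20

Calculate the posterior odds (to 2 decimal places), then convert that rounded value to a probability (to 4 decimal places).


Step 1: Calculate posterior odds
Posterior odds = Prior odds × LR
               = 0.75 × 4.20
               = 3.15

Step 2: Convert to probability
P(S|E) = Posterior odds / (1 + Posterior odds)
       = 3.15 / (1 + 3.15)
       = 3.15 / 4.15
       = 0.7590

The evidence increased P(S) from 0.4286 to 0.7590.


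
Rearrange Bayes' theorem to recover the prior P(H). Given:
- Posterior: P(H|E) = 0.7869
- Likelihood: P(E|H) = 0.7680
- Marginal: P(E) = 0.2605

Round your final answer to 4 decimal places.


From Bayes' theorem: P(H|E) = P(E|H) × P(H) / P(E)

Rearranging for P(H):
P(H) = P(H|E) × P(E) / P(E|H)
     = 0.7869 × 0.2605 / 0.7680
     = 0.20498745 / 0.7680
     = 0.2669


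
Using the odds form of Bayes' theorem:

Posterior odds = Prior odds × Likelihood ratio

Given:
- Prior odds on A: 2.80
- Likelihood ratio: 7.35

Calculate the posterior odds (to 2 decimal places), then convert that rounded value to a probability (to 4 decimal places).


Step 1: Calculate posterior odds
Posterior odds = Prior odds × LR
               = 2.80 × 7.35
               = 20.58

Step 2: Convert to probability
P(A|E) = Posterior odds / (1 + Posterior odds)
       = 20.58 / (1 + 20.58)
       = 20.58 / 21.58
       = 0.9537

The evidence increased P(A) from 0.7368 to 0.9537.
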